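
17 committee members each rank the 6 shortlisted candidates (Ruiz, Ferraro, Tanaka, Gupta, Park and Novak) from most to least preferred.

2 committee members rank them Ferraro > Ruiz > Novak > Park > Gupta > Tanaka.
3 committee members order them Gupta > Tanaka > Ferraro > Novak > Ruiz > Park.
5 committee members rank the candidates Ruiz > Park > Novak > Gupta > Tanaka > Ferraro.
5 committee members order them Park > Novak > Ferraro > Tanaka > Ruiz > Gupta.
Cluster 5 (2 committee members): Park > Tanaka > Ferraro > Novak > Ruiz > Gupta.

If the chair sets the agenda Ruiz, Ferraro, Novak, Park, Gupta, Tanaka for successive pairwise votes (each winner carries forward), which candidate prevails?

Round 1: Ruiz vs Ferraro — 5–12, Ferraro advances.
Round 2: Ferraro vs Novak — 7–10, Novak advances.
Round 3: Novak vs Park — 5–12, Park advances.
Round 4: Park vs Gupta — 14–3, Park advances.
Round 5: Park vs Tanaka — 14–3, Park advances.
The agenda winner is Park.

Park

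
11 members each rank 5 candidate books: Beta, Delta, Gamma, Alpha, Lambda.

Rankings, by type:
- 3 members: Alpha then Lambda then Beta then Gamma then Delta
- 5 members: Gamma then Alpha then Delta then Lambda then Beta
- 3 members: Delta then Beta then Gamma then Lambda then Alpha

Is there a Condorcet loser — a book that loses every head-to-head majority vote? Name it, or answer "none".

none

Pairwise majorities:
Beta vs Delta: 3 for Beta, 8 for Delta — Delta by 8–3.
Beta vs Gamma: Beta, 6–5.
Beta vs Alpha: 3 to 8, Alpha.
Beta vs Lambda: Lambda, 8–3.
Delta vs Gamma: 3 to 8, Gamma.
Delta vs Alpha: Alpha, 8–3.
Delta vs Lambda: Delta, 8–3.
Gamma vs Alpha: Gamma, 8–3.
Gamma vs Lambda: 8 to 3, Gamma.
Alpha vs Lambda: 3+5 = 8 for Alpha, 3 for Lambda — Alpha by 8–3.
Every book wins at least one matchup (Beta beats Gamma; Delta beats Beta; Gamma beats Delta; Alpha beats Beta; Lambda beats Beta), so there is no Condorcet loser.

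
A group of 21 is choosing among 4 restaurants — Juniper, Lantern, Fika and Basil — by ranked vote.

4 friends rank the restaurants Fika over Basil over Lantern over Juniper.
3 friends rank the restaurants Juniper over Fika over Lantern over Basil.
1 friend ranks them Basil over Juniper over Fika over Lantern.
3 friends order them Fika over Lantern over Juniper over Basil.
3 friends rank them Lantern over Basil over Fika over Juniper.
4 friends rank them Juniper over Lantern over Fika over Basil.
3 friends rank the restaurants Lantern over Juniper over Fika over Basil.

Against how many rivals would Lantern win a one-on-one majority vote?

Lantern against each rival (21 friends):
Lantern vs Juniper: Lantern preferred on 4+3+3+3 = 13 ballots; Lantern wins 13–8.
Lantern vs Fika: Lantern is ranked higher on 3+4+3 = 10 ballots, Fika on 11. Fika wins 11–10.
Lantern vs Basil: Lantern is ranked higher on 3+3+3+4+3 = 16 ballots, Basil on 5. Lantern wins 16–5.
Lantern beats Juniper, Basil; loses to Fika — 2 pairwise wins.

2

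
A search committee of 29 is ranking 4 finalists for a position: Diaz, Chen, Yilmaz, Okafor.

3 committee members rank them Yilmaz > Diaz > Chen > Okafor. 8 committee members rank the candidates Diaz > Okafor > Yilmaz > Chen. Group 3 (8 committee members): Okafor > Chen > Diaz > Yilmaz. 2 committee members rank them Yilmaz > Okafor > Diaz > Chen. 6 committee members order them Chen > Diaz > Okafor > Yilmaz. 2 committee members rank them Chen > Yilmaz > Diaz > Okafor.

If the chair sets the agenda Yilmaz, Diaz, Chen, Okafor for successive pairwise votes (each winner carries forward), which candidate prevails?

Okafor

Round 1: Yilmaz vs Diaz — 7–22, Diaz advances.
Round 2: Diaz vs Chen — 13–16, Chen advances.
Round 3: Chen vs Okafor — 11–18, Okafor advances.
The agenda winner is Okafor.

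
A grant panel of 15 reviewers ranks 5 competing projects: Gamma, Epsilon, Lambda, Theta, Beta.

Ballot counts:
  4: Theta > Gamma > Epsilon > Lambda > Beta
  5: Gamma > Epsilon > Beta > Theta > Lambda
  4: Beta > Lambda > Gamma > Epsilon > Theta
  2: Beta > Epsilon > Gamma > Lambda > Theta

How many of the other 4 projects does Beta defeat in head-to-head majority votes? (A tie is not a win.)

2

Beta against each rival (15 reviewers):
Beta vs Gamma: Gamma wins 9–6.
Beta vs Epsilon: 6 to 9, Epsilon.
Beta vs Lambda: 11 to 4, Beta.
Beta vs Theta: Beta wins 11–4.
Beta beats Lambda, Theta; loses to Gamma, Epsilon — 2 pairwise wins.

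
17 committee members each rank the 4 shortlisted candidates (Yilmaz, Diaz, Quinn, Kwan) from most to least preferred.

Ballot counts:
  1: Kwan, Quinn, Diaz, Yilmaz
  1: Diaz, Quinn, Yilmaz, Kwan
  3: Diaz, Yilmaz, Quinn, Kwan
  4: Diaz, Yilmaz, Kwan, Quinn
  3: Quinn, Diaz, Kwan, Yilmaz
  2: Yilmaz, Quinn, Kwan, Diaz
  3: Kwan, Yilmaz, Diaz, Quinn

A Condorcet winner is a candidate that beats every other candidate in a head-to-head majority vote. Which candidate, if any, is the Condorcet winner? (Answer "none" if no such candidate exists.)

Pairwise majorities:
Yilmaz vs Diaz: Yilmaz is ranked higher on 2+3 = 5 ballots, Diaz on 12. Diaz wins 12–5.
Yilmaz vs Quinn: Yilmaz wins 12–5.
Yilmaz vs Kwan: 10 to 7, Yilmaz.
Diaz–Quinn: Diaz 11–6.
Diaz vs Kwan: Diaz is ranked higher on 1+3+4+3 = 11 ballots, Kwan on 6. Diaz wins 11–6.
Quinn vs Kwan: 9 to 8, Quinn.
Diaz wins every pairwise contest, so Diaz is the Condorcet winner.

Diaz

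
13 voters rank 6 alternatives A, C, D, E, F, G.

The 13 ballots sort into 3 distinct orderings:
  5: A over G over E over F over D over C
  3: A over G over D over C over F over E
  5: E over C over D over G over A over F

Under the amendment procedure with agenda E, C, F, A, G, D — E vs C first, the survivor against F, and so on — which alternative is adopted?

A

Round 1: E vs C — 10–3, E advances.
Round 2: E vs F — 10–3, E advances.
Round 3: E vs A — 5–8, A advances.
Round 4: A vs G — 8–5, A advances.
Round 5: A vs D — 8–5, A advances.
A survives the agenda.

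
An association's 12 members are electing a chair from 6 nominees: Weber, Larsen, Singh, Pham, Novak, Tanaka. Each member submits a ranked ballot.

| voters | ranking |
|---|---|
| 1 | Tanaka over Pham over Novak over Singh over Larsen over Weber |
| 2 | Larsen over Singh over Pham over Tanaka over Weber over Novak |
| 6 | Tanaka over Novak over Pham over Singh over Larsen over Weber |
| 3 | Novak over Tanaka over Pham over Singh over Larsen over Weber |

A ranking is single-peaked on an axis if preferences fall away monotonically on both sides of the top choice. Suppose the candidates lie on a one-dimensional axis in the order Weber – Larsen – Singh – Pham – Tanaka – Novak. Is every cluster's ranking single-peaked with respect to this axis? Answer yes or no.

Axis positions: Weber=1, Larsen=2, Singh=3, Pham=4, Tanaka=5, Novak=6.
Cluster 1 (peak Tanaka at position 5): ranking walks positions 5-4-6-3-2-1, expanding outward from the peak — single-peaked.
Cluster 2 (peak Larsen at position 2): ranking walks positions 2-3-4-5-1-6, expanding outward from the peak — single-peaked.
Cluster 3 (peak Tanaka at position 5): ranking walks positions 5-6-4-3-2-1, expanding outward from the peak — single-peaked.
Cluster 4 (peak Novak at position 6): ranking walks positions 6-5-4-3-2-1, expanding outward from the peak — single-peaked.
Every ranking is single-peaked on this axis.

yes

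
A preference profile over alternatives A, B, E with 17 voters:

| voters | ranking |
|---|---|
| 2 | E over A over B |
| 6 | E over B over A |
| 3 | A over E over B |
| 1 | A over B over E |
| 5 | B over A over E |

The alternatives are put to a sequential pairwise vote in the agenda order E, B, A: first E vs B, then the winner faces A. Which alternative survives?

Round 1: E vs B — 11–6, E advances.
Round 2: E vs A — 8–9, A advances.
The agenda winner is A.

A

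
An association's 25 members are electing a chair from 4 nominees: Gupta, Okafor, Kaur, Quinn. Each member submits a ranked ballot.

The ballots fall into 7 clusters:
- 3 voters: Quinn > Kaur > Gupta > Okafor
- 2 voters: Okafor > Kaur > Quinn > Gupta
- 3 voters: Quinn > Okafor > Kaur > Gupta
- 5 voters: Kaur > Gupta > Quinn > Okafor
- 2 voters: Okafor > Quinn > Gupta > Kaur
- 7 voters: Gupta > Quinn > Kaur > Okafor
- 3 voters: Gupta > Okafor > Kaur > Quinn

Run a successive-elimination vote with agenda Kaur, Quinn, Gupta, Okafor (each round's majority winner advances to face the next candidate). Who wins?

Gupta

Round 1: Kaur vs Quinn — 10–15, Quinn advances.
Round 2: Quinn vs Gupta — 10–15, Gupta advances.
Round 3: Gupta vs Okafor — 18–7, Gupta advances.
The agenda winner is Gupta.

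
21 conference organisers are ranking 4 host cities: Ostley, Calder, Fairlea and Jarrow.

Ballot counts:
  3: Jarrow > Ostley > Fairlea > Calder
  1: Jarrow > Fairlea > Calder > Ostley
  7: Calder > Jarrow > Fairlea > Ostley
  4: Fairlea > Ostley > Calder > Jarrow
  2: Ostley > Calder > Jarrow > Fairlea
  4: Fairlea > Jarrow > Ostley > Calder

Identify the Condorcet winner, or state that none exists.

none

Head-to-head results (21 organisers):
Ostley vs Calder: 13 to 8, Ostley.
Ostley vs Fairlea: 3+2 = 5 for Ostley, 16 for Fairlea — Fairlea by 16–5.
Ostley vs Jarrow: Ostley preferred on 4+2 = 6 ballots; Jarrow wins 15–6.
Calder vs Fairlea: 7+2 = 9 for Calder, 12 for Fairlea — Fairlea by 12–9.
Calder vs Jarrow: Calder preferred on 7+4+2 = 13 ballots; Calder wins 13–8.
Fairlea vs Jarrow: 4+4 = 8 for Fairlea, 13 for Jarrow — Jarrow by 13–8.
Each city drops at least one matchup (Ostley loses to Fairlea; Calder loses to Ostley; Fairlea loses to Jarrow; Jarrow loses to Calder); the cycle Ostley → Calder → Jarrow → Ostley rules out a Condorcet winner.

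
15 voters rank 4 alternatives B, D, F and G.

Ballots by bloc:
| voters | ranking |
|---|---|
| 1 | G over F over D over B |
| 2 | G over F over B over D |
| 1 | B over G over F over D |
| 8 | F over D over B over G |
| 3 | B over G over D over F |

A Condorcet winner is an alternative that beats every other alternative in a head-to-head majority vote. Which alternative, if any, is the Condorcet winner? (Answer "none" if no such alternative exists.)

Pairwise majorities:
B–D: D 9–6.
B–F: F 11–4.
B vs G: B wins 12–3.
D vs F: F wins 12–3.
D vs G: D wins 8–7.
F–G: F 8–7.
F defeats every rival head-to-head and is the Condorcet winner.

F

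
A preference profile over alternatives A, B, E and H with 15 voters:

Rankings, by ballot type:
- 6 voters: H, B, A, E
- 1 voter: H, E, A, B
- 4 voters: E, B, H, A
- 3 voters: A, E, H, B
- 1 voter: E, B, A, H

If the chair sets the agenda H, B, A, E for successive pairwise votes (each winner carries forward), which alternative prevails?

E

Round 1: H vs B — 10–5, H advances.
Round 2: H vs A — 11–4, H advances.
Round 3: H vs E — 7–8, E advances.
E survives the agenda.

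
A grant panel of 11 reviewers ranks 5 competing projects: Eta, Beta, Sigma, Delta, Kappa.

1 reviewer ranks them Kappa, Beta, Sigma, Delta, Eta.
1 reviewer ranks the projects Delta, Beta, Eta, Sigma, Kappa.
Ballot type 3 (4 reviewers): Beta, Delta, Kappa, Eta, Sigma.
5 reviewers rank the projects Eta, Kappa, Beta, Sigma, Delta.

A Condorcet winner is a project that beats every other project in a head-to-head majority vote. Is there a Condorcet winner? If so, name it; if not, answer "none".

none

Pairwise majorities:
Eta vs Beta: Eta is ranked higher on 5 ballots, Beta on 6. Beta wins 6–5.
Eta vs Sigma: 1+4+5 = 10 for Eta, 1 for Sigma — Eta by 10–1.
Eta vs Delta: Eta is ranked higher on 5 ballots, Delta on 6. Delta wins 6–5.
Eta vs Kappa: Eta preferred on 1+5 = 6 ballots; Eta wins 6–5.
Beta vs Sigma: 1+1+4+5 = 11 for Beta, 0 for Sigma — Beta by 11–0.
Beta vs Delta: Beta is ranked higher on 1+4+5 = 10 ballots, Delta on 1. Beta wins 10–1.
Beta vs Kappa: 1+4 = 5 for Beta, 6 for Kappa — Kappa by 6–5.
Sigma vs Delta: Sigma is ranked higher on 1+5 = 6 ballots, Delta on 5. Sigma wins 6–5.
Sigma vs Kappa: Sigma preferred on 1 ballot; Kappa wins 10–1.
Delta vs Kappa: Delta is ranked higher on 1+4 = 5 ballots, Kappa on 6. Kappa wins 6–5.
Every project loses at least once (Eta loses to Beta; Beta loses to Kappa; Sigma loses to Eta; Delta loses to Beta; Kappa loses to Eta). The majority relation contains the cycle Eta > Sigma > Delta > Eta, so there is no Condorcet winner.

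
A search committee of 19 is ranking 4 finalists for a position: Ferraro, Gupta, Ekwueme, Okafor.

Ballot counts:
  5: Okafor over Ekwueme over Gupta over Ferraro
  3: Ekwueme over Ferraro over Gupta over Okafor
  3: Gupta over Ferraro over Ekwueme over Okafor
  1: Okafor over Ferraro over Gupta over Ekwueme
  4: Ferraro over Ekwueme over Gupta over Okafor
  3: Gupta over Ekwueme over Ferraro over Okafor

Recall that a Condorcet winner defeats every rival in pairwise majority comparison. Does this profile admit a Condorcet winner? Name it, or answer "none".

Ekwueme

Pairwise majorities:
Ferraro vs Gupta: Gupta, 11–8.
Ferraro vs Ekwueme: Ekwueme wins 11–8.
Ferraro vs Okafor: Ferraro, 13–6.
Gupta vs Ekwueme: Ekwueme, 12–7.
Gupta–Okafor: Gupta 13–6.
Ekwueme vs Okafor: Ekwueme wins 13–6.
Ekwueme wins every pairwise contest, so Ekwueme is the Condorcet winner.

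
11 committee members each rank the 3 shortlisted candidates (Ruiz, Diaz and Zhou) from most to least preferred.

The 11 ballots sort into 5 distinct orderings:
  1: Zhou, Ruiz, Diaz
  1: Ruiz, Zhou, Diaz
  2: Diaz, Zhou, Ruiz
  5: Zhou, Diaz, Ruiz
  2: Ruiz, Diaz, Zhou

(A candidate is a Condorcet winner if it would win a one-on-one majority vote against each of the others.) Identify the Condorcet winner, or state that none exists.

Pairwise majorities:
Ruiz vs Diaz: Ruiz preferred on 1+1+2 = 4 ballots; Diaz wins 7–4.
Ruiz vs Zhou: 1+2 = 3 for Ruiz, 8 for Zhou — Zhou by 8–3.
Diaz vs Zhou: Diaz is ranked higher on 2+2 = 4 ballots, Zhou on 7. Zhou wins 7–4.
Zhou wins every pairwise contest, so Zhou is the Condorcet winner.

Zhou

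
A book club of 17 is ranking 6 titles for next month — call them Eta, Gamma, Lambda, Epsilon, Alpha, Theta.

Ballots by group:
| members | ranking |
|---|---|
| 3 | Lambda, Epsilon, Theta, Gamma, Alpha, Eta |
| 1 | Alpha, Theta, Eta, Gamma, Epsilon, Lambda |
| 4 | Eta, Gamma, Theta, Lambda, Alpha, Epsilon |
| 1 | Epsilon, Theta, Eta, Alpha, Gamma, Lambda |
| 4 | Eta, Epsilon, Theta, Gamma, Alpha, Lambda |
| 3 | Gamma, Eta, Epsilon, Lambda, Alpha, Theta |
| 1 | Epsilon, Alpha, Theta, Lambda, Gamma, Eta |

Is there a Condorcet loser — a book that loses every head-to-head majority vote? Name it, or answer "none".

Pairwise majorities:
Eta vs Gamma: 10 to 7, Eta.
Eta vs Lambda: Eta preferred on 1+4+1+4+3 = 13 ballots; Eta wins 13–4.
Eta vs Epsilon: Eta wins 12–5.
Eta vs Alpha: Eta is ranked higher on 4+1+4+3 = 12 ballots, Alpha on 5. Eta wins 12–5.
Eta vs Theta: Eta, 11–6.
Gamma vs Lambda: Gamma wins 13–4.
Gamma vs Epsilon: Gamma is ranked higher on 1+4+3 = 8 ballots, Epsilon on 9. Epsilon wins 9–8.
Gamma vs Alpha: 14 to 3, Gamma.
Gamma–Theta: Theta 10–7.
Lambda vs Epsilon: 7 to 10, Epsilon.
Lambda vs Alpha: Lambda preferred on 3+4+3 = 10 ballots; Lambda wins 10–7.
Lambda vs Theta: 6 to 11, Theta.
Epsilon vs Alpha: Epsilon is ranked higher on 3+1+4+3+1 = 12 ballots, Alpha on 5. Epsilon wins 12–5.
Epsilon vs Theta: 3+1+4+3+1 = 12 for Epsilon, 5 for Theta — Epsilon by 12–5.
Alpha vs Theta: Alpha preferred on 1+3+1 = 5 ballots; Theta wins 12–5.
Alpha is beaten in every head-to-head and is the Condorcet loser.

Alpha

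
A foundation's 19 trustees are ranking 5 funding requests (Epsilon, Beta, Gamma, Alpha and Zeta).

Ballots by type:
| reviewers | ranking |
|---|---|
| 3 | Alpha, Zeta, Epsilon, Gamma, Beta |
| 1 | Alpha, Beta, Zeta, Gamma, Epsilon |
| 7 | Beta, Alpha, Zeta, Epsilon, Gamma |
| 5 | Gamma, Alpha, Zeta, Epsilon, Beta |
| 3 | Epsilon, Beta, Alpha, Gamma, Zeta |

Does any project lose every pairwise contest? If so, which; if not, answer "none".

Pairwise majorities:
Epsilon vs Beta: Epsilon, 11–8.
Epsilon vs Gamma: 13 to 6, Epsilon.
Epsilon vs Alpha: 3 to 16, Alpha.
Epsilon vs Zeta: Zeta, 16–3.
Beta vs Gamma: Beta is ranked higher on 1+7+3 = 11 ballots, Gamma on 8. Beta wins 11–8.
Beta vs Alpha: Beta is ranked higher on 7+3 = 10 ballots, Alpha on 9. Beta wins 10–9.
Beta vs Zeta: 11 to 8, Beta.
Gamma vs Alpha: Alpha, 14–5.
Gamma vs Zeta: Zeta wins 11–8.
Alpha–Zeta: Alpha 19–0.
Only Gamma has no wins; Gamma is the Condorcet loser.

Gamma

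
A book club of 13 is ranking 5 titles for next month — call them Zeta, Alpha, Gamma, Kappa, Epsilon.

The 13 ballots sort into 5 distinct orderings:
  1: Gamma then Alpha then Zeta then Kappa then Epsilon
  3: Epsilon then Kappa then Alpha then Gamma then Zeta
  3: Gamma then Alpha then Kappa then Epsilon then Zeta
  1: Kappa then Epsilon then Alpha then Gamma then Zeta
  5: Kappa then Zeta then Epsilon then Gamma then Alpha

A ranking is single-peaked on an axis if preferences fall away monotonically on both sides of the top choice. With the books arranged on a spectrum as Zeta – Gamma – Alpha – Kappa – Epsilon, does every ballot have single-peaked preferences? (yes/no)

Axis positions: Zeta=1, Gamma=2, Alpha=3, Kappa=4, Epsilon=5.
Type 1 (peak Gamma at position 2): ranking walks positions 2-3-1-4-5, expanding outward from the peak — single-peaked.
Type 2 (peak Epsilon at position 5): ranking walks positions 5-4-3-2-1, expanding outward from the peak — single-peaked.
Type 3 (peak Gamma at position 2): ranking walks positions 2-3-4-5-1, expanding outward from the peak — single-peaked.
Type 4 (peak Kappa at position 4): ranking walks positions 4-5-3-2-1, expanding outward from the peak — single-peaked.
Type 5: ranking walks positions 4-1-5-2-3; Zeta is ranked above Alpha even though Alpha lies between Zeta and the peak Kappa on the axis — preferences dip and rise again. Not single-peaked.
Type 5 violates single-peakedness, so the profile is not single-peaked on this axis.

no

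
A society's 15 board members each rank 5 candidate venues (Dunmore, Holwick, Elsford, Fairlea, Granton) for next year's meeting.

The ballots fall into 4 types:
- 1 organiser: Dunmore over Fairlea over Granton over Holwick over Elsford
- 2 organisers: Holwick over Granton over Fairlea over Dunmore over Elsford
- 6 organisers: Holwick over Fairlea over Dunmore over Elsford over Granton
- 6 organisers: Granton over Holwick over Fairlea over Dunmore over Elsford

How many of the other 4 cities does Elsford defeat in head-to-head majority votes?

Elsford against each rival (15 organisers):
Elsford vs Dunmore: 0 to 15, Dunmore.
Elsford–Holwick: Holwick 15–0.
Elsford vs Fairlea: 0 for Elsford, 15 for Fairlea — Fairlea by 15–0.
Elsford vs Granton: Elsford preferred on 6 ballots; Granton wins 9–6.
Elsford beats no one; loses to Dunmore, Holwick, Fairlea, Granton — 0 pairwise wins.

0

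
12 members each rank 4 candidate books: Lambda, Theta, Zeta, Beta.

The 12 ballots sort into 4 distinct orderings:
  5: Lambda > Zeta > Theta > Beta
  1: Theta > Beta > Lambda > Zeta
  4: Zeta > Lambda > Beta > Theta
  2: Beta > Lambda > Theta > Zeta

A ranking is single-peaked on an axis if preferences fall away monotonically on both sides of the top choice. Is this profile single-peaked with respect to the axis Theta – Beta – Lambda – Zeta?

Axis positions: Theta=1, Beta=2, Lambda=3, Zeta=4.
Faction 1: ranking walks positions 3-4-1-2; Theta is ranked above Beta even though Beta lies between Theta and the peak Lambda on the axis — preferences dip and rise again. Not single-peaked.
Faction 2 (peak Theta at position 1): ranking walks positions 1-2-3-4, expanding outward from the peak — single-peaked.
Faction 3 (peak Zeta at position 4): ranking walks positions 4-3-2-1, expanding outward from the peak — single-peaked.
Faction 4 (peak Beta at position 2): ranking walks positions 2-3-1-4, expanding outward from the peak — single-peaked.
Faction 1 violates single-peakedness, so the profile is not single-peaked on this axis.

no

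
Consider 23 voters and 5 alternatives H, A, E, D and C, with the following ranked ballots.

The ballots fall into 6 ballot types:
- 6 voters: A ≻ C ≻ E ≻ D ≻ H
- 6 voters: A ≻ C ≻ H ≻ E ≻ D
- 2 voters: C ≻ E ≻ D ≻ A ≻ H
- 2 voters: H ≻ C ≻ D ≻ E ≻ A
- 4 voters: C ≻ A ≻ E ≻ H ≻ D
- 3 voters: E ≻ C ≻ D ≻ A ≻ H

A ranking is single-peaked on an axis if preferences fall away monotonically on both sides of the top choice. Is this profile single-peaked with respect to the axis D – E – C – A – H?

no

Axis positions: D=1, E=2, C=3, A=4, H=5.
Ballot type 1 (peak A at position 4): ranking walks positions 4-3-2-1-5, expanding outward from the peak — single-peaked.
Ballot type 2 (peak A at position 4): ranking walks positions 4-3-5-2-1, expanding outward from the peak — single-peaked.
Ballot type 3 (peak C at position 3): ranking walks positions 3-2-1-4-5, expanding outward from the peak — single-peaked.
Ballot type 4: ranking walks positions 5-3-1-2-4; C is ranked above A even though A lies between C and the peak H on the axis — preferences dip and rise again. Not single-peaked.
Ballot type 5 (peak C at position 3): ranking walks positions 3-4-2-5-1, expanding outward from the peak — single-peaked.
Ballot type 6 (peak E at position 2): ranking walks positions 2-3-1-4-5, expanding outward from the peak — single-peaked.
Ballot type 4 violates single-peakedness, so the profile is not single-peaked on this axis.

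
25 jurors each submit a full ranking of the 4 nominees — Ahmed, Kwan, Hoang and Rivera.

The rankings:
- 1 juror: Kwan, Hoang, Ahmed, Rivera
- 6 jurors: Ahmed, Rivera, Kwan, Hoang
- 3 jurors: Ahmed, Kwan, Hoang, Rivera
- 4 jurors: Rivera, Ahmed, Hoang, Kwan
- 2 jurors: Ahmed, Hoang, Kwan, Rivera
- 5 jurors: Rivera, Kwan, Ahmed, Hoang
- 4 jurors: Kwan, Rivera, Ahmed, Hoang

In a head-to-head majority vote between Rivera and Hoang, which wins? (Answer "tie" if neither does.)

Rivera

Ballots ranking Rivera above Hoang: 6 + 4 + 5 + 4 = 19.
Ballots ranking Hoang above Rivera: 25 − 19 = 6.
Rivera wins the head-to-head 19–6.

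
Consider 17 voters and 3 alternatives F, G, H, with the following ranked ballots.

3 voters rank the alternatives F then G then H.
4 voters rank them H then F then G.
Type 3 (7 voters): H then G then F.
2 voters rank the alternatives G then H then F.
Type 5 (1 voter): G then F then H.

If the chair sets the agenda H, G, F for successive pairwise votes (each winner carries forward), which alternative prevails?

H

Round 1: H vs G — 11–6, H advances.
Round 2: H vs F — 13–4, H advances.
The agenda winner is H.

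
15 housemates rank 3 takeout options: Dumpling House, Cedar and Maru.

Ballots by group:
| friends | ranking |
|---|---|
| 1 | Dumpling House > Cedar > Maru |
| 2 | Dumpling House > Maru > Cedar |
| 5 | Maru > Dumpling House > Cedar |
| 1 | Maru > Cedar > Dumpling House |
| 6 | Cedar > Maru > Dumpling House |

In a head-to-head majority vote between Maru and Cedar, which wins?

Maru

Ballots ranking Maru above Cedar: 2 + 5 + 1 = 8.
Ballots ranking Cedar above Maru: 15 − 8 = 7.
Maru wins the head-to-head 8–7.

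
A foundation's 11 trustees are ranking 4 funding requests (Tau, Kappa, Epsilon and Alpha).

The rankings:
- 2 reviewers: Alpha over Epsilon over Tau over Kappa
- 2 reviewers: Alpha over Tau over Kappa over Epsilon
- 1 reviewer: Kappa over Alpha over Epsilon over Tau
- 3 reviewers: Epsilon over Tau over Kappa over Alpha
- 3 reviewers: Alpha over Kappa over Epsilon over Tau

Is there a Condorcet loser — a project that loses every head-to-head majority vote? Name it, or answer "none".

Pairwise majorities:
Tau vs Kappa: Tau preferred on 2+2+3 = 7 ballots; Tau wins 7–4.
Tau vs Epsilon: 2 for Tau, 9 for Epsilon — Epsilon by 9–2.
Tau vs Alpha: Tau is ranked higher on 3 ballots, Alpha on 8. Alpha wins 8–3.
Kappa–Epsilon: Kappa 6–5.
Kappa vs Alpha: Alpha wins 7–4.
Epsilon vs Alpha: Epsilon preferred on 3 ballots; Alpha wins 8–3.
Each project has at least one pairwise win (Tau beats Kappa; Kappa beats Epsilon; Epsilon beats Tau; Alpha beats Tau) — no Condorcet loser.

none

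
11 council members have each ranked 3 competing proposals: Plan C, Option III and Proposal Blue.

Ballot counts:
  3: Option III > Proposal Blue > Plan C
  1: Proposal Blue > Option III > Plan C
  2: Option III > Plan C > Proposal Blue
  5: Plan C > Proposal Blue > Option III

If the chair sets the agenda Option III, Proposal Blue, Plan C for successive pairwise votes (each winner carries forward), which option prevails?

Plan C

Round 1: Option III vs Proposal Blue — 5–6, Proposal Blue advances.
Round 2: Proposal Blue vs Plan C — 4–7, Plan C advances.
Plan C survives the agenda.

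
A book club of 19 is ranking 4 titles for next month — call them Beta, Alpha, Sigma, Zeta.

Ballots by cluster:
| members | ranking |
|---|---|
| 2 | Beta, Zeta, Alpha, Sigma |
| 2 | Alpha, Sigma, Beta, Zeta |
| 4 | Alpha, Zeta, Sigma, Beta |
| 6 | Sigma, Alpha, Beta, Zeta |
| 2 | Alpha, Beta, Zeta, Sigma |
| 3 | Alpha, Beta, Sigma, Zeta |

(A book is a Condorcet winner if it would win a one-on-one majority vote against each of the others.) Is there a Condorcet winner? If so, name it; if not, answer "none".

Check each pair by majority over 19 ballots:
Beta vs Alpha: 2 to 17, Alpha.
Beta vs Sigma: 7 to 12, Sigma.
Beta vs Zeta: 2+2+6+2+3 = 15 for Beta, 4 for Zeta — Beta by 15–4.
Alpha vs Sigma: 2+2+4+2+3 = 13 for Alpha, 6 for Sigma — Alpha by 13–6.
Alpha vs Zeta: 17 to 2, Alpha.
Sigma vs Zeta: 11 to 8, Sigma.
Alpha defeats every rival head-to-head and is the Condorcet winner.

Alpha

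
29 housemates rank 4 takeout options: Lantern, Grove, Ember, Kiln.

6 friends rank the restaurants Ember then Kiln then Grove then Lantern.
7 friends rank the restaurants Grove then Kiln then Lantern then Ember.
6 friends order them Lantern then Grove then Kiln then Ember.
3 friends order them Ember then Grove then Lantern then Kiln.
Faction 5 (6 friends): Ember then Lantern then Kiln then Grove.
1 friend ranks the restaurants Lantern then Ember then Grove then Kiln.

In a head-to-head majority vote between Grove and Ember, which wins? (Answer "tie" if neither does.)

Ballots ranking Grove above Ember: 7 + 6 = 13.
Ballots ranking Ember above Grove: 29 − 13 = 16.
Ember wins the head-to-head 16–13.

Ember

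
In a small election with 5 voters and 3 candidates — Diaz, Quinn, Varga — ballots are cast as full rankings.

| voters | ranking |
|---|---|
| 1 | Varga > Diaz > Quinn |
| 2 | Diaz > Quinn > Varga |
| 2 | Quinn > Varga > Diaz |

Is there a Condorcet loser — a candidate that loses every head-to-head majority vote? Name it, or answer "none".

Pairwise majorities:
Diaz vs Quinn: Diaz wins 3–2.
Diaz–Varga: Varga 3–2.
Quinn vs Varga: 2+2 = 4 for Quinn, 1 for Varga — Quinn by 4–1.
Every candidate wins at least one matchup (Diaz beats Quinn; Quinn beats Varga; Varga beats Diaz), so there is no Condorcet loser.

none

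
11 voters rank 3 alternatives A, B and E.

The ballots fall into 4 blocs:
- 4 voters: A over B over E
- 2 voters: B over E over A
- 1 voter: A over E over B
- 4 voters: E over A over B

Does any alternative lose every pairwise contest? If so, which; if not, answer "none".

Pairwise majorities:
A–B: A 9–2.
A vs E: E wins 6–5.
B vs E: 6 to 5, B.
Every alternative wins at least one matchup (A beats B; B beats E; E beats A), so there is no Condorcet loser.

none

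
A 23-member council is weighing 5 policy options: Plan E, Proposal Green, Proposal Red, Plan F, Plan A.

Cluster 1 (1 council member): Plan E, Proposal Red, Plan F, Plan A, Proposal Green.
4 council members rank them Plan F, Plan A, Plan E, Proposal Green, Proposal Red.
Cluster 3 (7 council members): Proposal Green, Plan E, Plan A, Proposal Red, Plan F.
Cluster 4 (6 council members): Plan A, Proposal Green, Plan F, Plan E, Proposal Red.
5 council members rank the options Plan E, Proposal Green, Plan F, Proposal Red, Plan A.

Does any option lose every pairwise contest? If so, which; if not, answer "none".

Proposal Red

Pairwise majorities:
Plan E vs Proposal Green: Plan E preferred on 1+4+5 = 10 ballots; Proposal Green wins 13–10.
Plan E vs Proposal Red: 23 to 0, Plan E.
Plan E vs Plan F: Plan E wins 13–10.
Plan E–Plan A: Plan E 13–10.
Proposal Green vs Proposal Red: 22 to 1, Proposal Green.
Proposal Green vs Plan F: Proposal Green is ranked higher on 7+6+5 = 18 ballots, Plan F on 5. Proposal Green wins 18–5.
Proposal Green–Plan A: Proposal Green 12–11.
Proposal Red vs Plan F: Proposal Red preferred on 1+7 = 8 ballots; Plan F wins 15–8.
Proposal Red vs Plan A: Plan A, 17–6.
Plan F–Plan A: Plan A 13–10.
Proposal Red loses to every other option — it is the Condorcet loser.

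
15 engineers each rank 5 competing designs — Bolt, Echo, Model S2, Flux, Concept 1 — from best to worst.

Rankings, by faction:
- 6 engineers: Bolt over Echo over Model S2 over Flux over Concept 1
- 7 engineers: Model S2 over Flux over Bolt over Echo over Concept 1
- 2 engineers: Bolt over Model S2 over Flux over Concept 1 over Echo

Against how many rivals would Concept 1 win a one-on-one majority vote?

0

Concept 1 against each rival (15 engineers):
Concept 1 vs Bolt: Concept 1 is ranked higher on 0 ballots, Bolt on 15. Bolt wins 15–0.
Concept 1 vs Echo: Echo, 13–2.
Concept 1–Model S2: Model S2 15–0.
Concept 1 vs Flux: Flux, 15–0.
Concept 1 beats no one; loses to Bolt, Echo, Model S2, Flux — 0 pairwise wins.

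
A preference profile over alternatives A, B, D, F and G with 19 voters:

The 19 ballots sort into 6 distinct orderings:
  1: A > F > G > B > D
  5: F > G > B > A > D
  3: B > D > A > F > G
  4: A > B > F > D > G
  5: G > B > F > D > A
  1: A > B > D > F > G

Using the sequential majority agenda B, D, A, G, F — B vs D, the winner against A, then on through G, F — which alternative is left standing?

F

Round 1: B vs D — 19–0, B advances.
Round 2: B vs A — 13–6, B advances.
Round 3: B vs G — 8–11, G advances.
Round 4: G vs F — 5–14, F advances.
F survives the agenda.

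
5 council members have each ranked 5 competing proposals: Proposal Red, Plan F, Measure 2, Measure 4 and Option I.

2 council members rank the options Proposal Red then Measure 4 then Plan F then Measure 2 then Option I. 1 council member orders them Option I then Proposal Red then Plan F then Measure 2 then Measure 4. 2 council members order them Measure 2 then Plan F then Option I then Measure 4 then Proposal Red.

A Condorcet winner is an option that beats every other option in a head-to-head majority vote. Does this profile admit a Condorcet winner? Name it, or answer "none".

none

Head-to-head results (5 council members):
Proposal Red vs Plan F: 3 to 2, Proposal Red.
Proposal Red vs Measure 2: 3 to 2, Proposal Red.
Proposal Red vs Measure 4: Proposal Red preferred on 2+1 = 3 ballots; Proposal Red wins 3–2.
Proposal Red vs Option I: 2 to 3, Option I.
Plan F vs Measure 2: Plan F preferred on 2+1 = 3 ballots; Plan F wins 3–2.
Plan F vs Measure 4: 1+2 = 3 for Plan F, 2 for Measure 4 — Plan F by 3–2.
Plan F vs Option I: Plan F is ranked higher on 2+2 = 4 ballots, Option I on 1. Plan F wins 4–1.
Measure 2 vs Measure 4: Measure 2, 3–2.
Measure 2 vs Option I: 2+2 = 4 for Measure 2, 1 for Option I — Measure 2 by 4–1.
Measure 4 vs Option I: 2 to 3, Option I.
Each option drops at least one matchup (Proposal Red loses to Option I; Plan F loses to Proposal Red; Measure 2 loses to Proposal Red; Measure 4 loses to Proposal Red; Option I loses to Plan F); the cycle Proposal Red > Plan F > Option I > Proposal Red rules out a Condorcet winner.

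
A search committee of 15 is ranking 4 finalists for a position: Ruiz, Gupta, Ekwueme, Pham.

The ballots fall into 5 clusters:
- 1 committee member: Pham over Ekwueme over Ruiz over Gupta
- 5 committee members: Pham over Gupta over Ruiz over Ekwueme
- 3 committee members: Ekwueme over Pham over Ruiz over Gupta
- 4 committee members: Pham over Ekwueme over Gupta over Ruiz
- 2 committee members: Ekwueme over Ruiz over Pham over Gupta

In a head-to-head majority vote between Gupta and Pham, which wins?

No ballot ranks Gupta above Pham: 0.
Ballots ranking Pham above Gupta: 15 − 0 = 15.
Pham wins the head-to-head 15–0.

Pham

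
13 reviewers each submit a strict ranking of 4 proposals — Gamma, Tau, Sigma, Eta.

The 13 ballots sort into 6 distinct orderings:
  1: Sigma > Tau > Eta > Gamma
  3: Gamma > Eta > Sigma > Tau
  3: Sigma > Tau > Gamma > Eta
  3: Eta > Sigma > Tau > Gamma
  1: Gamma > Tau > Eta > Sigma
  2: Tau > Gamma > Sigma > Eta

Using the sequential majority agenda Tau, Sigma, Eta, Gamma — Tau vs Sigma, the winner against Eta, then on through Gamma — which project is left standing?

Round 1: Tau vs Sigma — 3–10, Sigma advances.
Round 2: Sigma vs Eta — 6–7, Eta advances.
Round 3: Eta vs Gamma — 4–9, Gamma advances.
The agenda winner is Gamma.

Gamma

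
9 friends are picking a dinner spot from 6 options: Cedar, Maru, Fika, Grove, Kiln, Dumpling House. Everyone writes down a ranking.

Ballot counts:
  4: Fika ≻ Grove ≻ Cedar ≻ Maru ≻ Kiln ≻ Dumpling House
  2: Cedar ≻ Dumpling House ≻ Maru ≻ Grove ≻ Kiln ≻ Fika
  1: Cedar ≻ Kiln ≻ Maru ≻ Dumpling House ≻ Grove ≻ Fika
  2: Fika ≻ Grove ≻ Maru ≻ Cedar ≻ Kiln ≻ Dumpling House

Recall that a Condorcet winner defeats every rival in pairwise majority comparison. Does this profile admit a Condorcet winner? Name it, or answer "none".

Head-to-head results (9 friends):
Cedar vs Maru: Cedar is ranked higher on 4+2+1 = 7 ballots, Maru on 2. Cedar wins 7–2.
Cedar vs Fika: 2+1 = 3 for Cedar, 6 for Fika — Fika by 6–3.
Cedar vs Grove: 2+1 = 3 for Cedar, 6 for Grove — Grove by 6–3.
Cedar vs Kiln: 4+2+1+2 = 9 for Cedar, 0 for Kiln — Cedar by 9–0.
Cedar vs Dumpling House: Cedar preferred on 4+2+1+2 = 9 ballots; Cedar wins 9–0.
Maru vs Fika: Maru preferred on 2+1 = 3 ballots; Fika wins 6–3.
Maru vs Grove: Maru preferred on 2+1 = 3 ballots; Grove wins 6–3.
Maru vs Kiln: 4+2+2 = 8 for Maru, 1 for Kiln — Maru by 8–1.
Maru vs Dumpling House: Maru preferred on 4+1+2 = 7 ballots; Maru wins 7–2.
Fika vs Grove: 4+2 = 6 for Fika, 3 for Grove — Fika by 6–3.
Fika vs Kiln: 4+2 = 6 for Fika, 3 for Kiln — Fika by 6–3.
Fika vs Dumpling House: 4+2 = 6 for Fika, 3 for Dumpling House — Fika by 6–3.
Grove vs Kiln: Grove preferred on 4+2+2 = 8 ballots; Grove wins 8–1.
Grove vs Dumpling House: 6 to 3, Grove.
Kiln vs Dumpling House: Kiln is ranked higher on 4+1+2 = 7 ballots, Dumpling House on 2. Kiln wins 7–2.
Fika wins every pairwise contest, so Fika is the Condorcet winner.

Fika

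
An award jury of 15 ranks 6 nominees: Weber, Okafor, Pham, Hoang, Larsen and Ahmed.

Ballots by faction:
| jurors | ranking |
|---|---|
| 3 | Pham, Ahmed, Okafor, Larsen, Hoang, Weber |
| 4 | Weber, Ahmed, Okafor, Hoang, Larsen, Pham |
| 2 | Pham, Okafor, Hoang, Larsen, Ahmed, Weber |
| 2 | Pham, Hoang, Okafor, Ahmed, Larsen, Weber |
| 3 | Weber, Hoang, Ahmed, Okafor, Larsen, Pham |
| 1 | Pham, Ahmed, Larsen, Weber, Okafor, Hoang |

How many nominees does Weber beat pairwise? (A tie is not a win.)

2

Weber against each rival (15 jurors):
Weber vs Okafor: 4+3+1 = 8 for Weber, 7 for Okafor — Weber by 8–7.
Weber–Pham: Pham 8–7.
Weber vs Hoang: Weber wins 8–7.
Weber vs Larsen: Weber is ranked higher on 4+3 = 7 ballots, Larsen on 8. Larsen wins 8–7.
Weber–Ahmed: Ahmed 8–7.
Weber beats Okafor, Hoang; loses to Pham, Larsen, Ahmed — 2 pairwise wins.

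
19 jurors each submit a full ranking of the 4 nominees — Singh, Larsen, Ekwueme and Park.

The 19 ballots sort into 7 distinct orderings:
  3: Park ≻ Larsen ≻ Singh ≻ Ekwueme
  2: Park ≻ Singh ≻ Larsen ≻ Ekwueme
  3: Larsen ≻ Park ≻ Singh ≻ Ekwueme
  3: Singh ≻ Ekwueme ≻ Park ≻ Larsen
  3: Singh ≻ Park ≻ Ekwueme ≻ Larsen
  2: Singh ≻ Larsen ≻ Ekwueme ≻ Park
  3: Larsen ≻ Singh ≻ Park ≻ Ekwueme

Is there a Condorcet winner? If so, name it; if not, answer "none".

Singh

Check each pair by majority over 19 ballots:
Singh vs Larsen: Singh, 10–9.
Singh vs Ekwueme: Singh, 19–0.
Singh vs Park: 3+3+2+3 = 11 for Singh, 8 for Park — Singh by 11–8.
Larsen vs Ekwueme: 13 to 6, Larsen.
Larsen vs Park: Larsen preferred on 3+2+3 = 8 ballots; Park wins 11–8.
Ekwueme vs Park: 3+2 = 5 for Ekwueme, 14 for Park — Park by 14–5.
Singh beats each of Larsen, Ekwueme, Park — Singh is the Condorcet winner.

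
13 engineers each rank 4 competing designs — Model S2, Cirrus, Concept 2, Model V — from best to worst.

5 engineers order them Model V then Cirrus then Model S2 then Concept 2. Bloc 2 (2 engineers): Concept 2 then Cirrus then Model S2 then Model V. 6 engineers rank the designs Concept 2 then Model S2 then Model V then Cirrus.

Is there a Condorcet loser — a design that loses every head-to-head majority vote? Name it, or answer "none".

Head-to-head results (13 engineers):
Model S2–Cirrus: Cirrus 7–6.
Model S2 vs Concept 2: Concept 2, 8–5.
Model S2–Model V: Model S2 8–5.
Cirrus vs Concept 2: Concept 2, 8–5.
Cirrus–Model V: Model V 11–2.
Concept 2 vs Model V: Concept 2, 8–5.
No design is winless: Model S2 beats Model V; Cirrus beats Model S2; Concept 2 beats Model S2; Model V beats Cirrus. There is no Condorcet loser.

none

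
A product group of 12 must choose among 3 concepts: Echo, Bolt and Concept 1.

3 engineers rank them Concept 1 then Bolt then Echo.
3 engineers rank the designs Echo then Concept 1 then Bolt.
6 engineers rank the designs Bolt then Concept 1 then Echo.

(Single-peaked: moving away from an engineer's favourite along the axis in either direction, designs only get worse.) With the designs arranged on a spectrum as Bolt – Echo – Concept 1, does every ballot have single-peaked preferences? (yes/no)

no

Axis positions: Bolt=1, Echo=2, Concept 1=3.
Group 1: ranking walks positions 3-1-2; Bolt is ranked above Echo even though Echo lies between Bolt and the peak Concept 1 on the axis — preferences dip and rise again. Not single-peaked.
Group 2 (peak Echo at position 2): ranking walks positions 2-3-1, expanding outward from the peak — single-peaked.
Group 3: ranking walks positions 1-3-2; Concept 1 is ranked above Echo even though Echo lies between Concept 1 and the peak Bolt on the axis — preferences dip and rise again. Not single-peaked.
Group 1 violates single-peakedness, so the profile is not single-peaked on this axis.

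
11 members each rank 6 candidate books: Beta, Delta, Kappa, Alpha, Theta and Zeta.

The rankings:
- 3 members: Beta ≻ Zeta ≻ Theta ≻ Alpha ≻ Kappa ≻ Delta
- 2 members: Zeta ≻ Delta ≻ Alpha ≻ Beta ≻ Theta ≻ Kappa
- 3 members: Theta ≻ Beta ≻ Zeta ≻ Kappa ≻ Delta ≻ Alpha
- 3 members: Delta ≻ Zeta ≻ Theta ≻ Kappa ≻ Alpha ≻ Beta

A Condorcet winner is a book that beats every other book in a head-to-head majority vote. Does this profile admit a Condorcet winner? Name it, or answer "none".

Pairwise majorities:
Beta–Delta: Beta 6–5.
Beta vs Kappa: Beta wins 8–3.
Beta vs Alpha: Beta wins 6–5.
Beta vs Theta: Theta, 6–5.
Beta–Zeta: Beta 6–5.
Delta vs Kappa: Kappa, 6–5.
Delta vs Alpha: Delta wins 8–3.
Delta vs Theta: Theta, 6–5.
Delta vs Zeta: Zeta wins 8–3.
Kappa vs Alpha: Kappa, 6–5.
Kappa–Theta: Theta 11–0.
Kappa vs Zeta: Zeta wins 11–0.
Alpha–Theta: Theta 9–2.
Alpha vs Zeta: Zeta, 11–0.
Theta–Zeta: Zeta 8–3.
Every book loses at least once (Beta loses to Theta; Delta loses to Beta; Kappa loses to Beta; Alpha loses to Beta; Theta loses to Zeta; Zeta loses to Beta). The majority relation contains the cycle Beta → Zeta → Theta → Beta, so there is no Condorcet winner.

none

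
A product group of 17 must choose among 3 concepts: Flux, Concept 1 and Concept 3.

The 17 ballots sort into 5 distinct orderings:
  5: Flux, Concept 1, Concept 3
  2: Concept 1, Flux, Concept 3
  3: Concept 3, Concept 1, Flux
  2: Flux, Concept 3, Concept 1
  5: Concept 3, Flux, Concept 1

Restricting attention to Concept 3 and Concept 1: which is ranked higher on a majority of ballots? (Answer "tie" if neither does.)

Concept 3

Ballots ranking Concept 3 above Concept 1: 3 + 2 + 5 = 10.
Ballots ranking Concept 1 above Concept 3: 17 − 10 = 7.
Concept 3 wins the head-to-head 10–7.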